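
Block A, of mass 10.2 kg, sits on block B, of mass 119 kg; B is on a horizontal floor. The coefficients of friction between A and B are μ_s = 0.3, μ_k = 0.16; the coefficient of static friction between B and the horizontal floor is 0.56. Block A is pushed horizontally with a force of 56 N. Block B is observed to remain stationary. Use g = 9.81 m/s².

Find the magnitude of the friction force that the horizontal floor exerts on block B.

f ≈ 16 N

Between the blocks, N₁ = m_A g = 100.1 N.
So the A–B interface can sustain at most μ_s N₁ = 30.02 N of static friction.
P = 56 N exceeds that limit, so A slips over B and the interface friction becomes kinetic: f₁ = μ_k N₁ = 0.16×100.1 = 16 N.
By Newton's third law B feels 16 N forward from A. With B stationary, the floor's static friction on B balances it: f₂ = 16 N (well within μ_s(m_A+m_B)g = 709.8 N).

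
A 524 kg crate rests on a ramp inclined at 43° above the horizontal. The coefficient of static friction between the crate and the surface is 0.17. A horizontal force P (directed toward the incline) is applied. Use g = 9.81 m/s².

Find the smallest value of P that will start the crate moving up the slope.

P ≈ 6740 N

At impending motion up the slope, friction acts down-slope at its limit: f = μ_s N.
Perpendicular to the incline: N = m g cos θ + P sin θ.
Along the incline: P cos θ = m g sin θ + μ_s N = m g sin θ + μ_s (m g cos θ + P sin θ).
Solving, P (cos θ − μ_s sin θ) = m g (sin θ + μ_s cos θ), so P = 524×9.81×(sin 43° + 0.17 cos 43°)/(cos 43° − 0.17 sin 43°) = 5140×0.8063/0.6154 = 6740 N.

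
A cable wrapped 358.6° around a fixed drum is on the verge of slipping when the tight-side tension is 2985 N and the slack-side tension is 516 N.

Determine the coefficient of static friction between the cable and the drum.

μ ≈ 0.28

T₂/T₁ = e^{μβ} → μ = ln(T₂/T₁)/β.
β = 358.6° = 6.259 rad.
μ = ln(2985/516)/6.259 = ln(5.785)/6.259 = 0.28.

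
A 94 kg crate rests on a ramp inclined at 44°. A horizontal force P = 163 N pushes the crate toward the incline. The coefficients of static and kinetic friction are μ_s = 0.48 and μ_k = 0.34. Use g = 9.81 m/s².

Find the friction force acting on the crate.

f ≈ 264 N (up the incline)

Normal direction: N = m g cos θ + P sin θ = 776.6 N.
Along the incline, the net driving force (taking up-slope positive) is P cos θ − m g sin θ = 117.3 − 640.6 = -523.3 N, so equilibrium requires friction f = 523.3 N (up-slope).
Maximum static friction: μ_s N = 0.48 × 776.6 = 372.7 N.
|f_req| = 523.3 > 372.7 N → the crate slides down the incline; f = μ_k N = 0.34 × 776.6 = 264 N.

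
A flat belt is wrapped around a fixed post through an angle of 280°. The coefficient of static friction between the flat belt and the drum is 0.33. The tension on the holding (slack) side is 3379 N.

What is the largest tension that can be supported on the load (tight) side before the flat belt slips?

T_max ≈ 16900 N

At impending slip the capstan equation gives T₂/T₁ = e^{μβ} with β in radians.
β = 280° × π/180 = 4.887 rad.
e^{μβ} = e^{0.33×4.887} = 5.016.
T₂ = T₁ · e^{μβ} = 3379 × 5.016 = 16900 N.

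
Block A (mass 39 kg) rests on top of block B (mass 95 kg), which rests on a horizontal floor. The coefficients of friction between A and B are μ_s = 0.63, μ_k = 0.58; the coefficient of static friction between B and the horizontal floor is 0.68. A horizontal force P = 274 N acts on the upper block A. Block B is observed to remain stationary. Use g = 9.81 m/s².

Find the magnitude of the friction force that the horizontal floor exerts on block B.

f ≈ 222 N

Normal force at the A–B interface: N₁ = m_A g = 382.6 N.
Maximum static friction on A from B: μ_s N₁ = 0.63×382.6 = 241 N.
Since P = 274 N > 241 N, A slides on B; the A–B friction is kinetic: f₁ = μ_k N₁ = 0.58×382.6 = 222 N.
By Newton's third law B feels 222 N forward from A. With B stationary, the floor's static friction on B balances it: f₂ = 222 N (well within μ_s(m_A+m_B)g = 893.9 N).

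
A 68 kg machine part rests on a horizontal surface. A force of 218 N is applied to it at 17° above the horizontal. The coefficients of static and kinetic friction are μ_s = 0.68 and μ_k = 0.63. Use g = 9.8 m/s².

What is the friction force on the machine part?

f ≈ 208 N

Vertical equilibrium gives N = m g − P sin α = 602.7 N.
Horizontally, friction must balance P cos α = 208.5 N.
μ_s N = 0.68 × 602.7 = 409.8 N.
208.5 ≤ 409.8 N → static; friction equals the required 208 N.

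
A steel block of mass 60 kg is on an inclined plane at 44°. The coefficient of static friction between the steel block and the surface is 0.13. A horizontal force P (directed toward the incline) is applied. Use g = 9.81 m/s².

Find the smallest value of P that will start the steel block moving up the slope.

At impending motion up the slope, friction acts down-slope at its limit: f = μ_s N.
Perpendicular to the incline: N = m g cos θ + P sin θ.
Along the incline: P cos θ = m g sin θ + μ_s N = m g sin θ + μ_s (m g cos θ + P sin θ).
Solving, P (cos θ − μ_s sin θ) = m g (sin θ + μ_s cos θ), so P = 60×9.81×(sin 44° + 0.13 cos 44°)/(cos 44° − 0.13 sin 44°) = 589×0.7882/0.629 = 738 N.

P ≈ 738 N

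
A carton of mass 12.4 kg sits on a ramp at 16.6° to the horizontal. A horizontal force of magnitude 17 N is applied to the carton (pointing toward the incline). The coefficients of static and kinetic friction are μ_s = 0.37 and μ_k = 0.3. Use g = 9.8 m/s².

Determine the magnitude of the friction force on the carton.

Normal direction: N = m g cos θ + P sin θ = 121.3 N.
Along the incline, the net driving force (taking up-slope positive) is P cos θ − m g sin θ = 16.29 − 34.72 = -18.43 N, so equilibrium requires friction f = 18.43 N (up-slope).
Maximum static friction: μ_s N = 0.37 × 121.3 = 44.89 N.
Since 18.43 N is within the 44.89 N limit, the carton stays put and friction is exactly 18.4 N.

f ≈ 18.4 N (up the incline)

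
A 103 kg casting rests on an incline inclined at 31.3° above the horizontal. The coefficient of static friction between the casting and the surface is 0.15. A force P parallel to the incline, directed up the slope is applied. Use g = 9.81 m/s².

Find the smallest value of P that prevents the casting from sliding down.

P_min ≈ 395 N

The casting tends to slide down (tan θ > μ_s), so at the point of impending slip friction acts up-slope at its limit: f = μ_s N.
P is parallel to the surface, so N = m g cos θ = 863 N.
Along the incline: P + μ_s N = m g sin θ, so P = 525 − 0.15×863 = 395 N.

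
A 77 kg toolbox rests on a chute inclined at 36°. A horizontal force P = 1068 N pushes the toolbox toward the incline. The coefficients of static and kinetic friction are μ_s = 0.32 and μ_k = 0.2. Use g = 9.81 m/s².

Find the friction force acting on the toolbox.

f ≈ 248 N (down the incline)

The horizontal push has a component P sin θ into the surface, so N = m g cos θ + P sin θ = 611.1 + 627.8 = 1239 N.
Along the incline, the net driving force (taking up-slope positive) is P cos θ − m g sin θ = 864 − 444 = 420 N, so equilibrium requires friction f = -420 N (down-slope).
Maximum static friction: μ_s N = 0.32 × 1239 = 396.4 N.
The required 420 N exceeds the static limit, so the toolbox slides up-slope and f = μ_k N = 0.2×1239 = 248 N.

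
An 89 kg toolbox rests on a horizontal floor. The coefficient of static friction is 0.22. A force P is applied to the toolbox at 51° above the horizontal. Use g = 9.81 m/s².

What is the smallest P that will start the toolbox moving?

P ≈ 240 N

N = m g − P sin α (the pull lifts the toolbox).
At impending slip, P cos α = μ_s N = μ_s (m g − P sin α).
Solving: P (cos α + μ_s sin α) = μ_s m g → P = 0.22×873/(cos 51° + 0.22 sin 51°) = 192/0.8003 = 240 N.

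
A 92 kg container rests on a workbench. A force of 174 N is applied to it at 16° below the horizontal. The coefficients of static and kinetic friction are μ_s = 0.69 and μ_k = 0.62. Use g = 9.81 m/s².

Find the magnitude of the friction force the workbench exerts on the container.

Vertical equilibrium gives N = m g + P sin α = 950.5 N.
For equilibrium, f = P cos α = 174×cos 16° = 167.3 N.
μ_s N = 0.69 × 950.5 = 655.8 N.
Since 167.3 N does not exceed the limit, the container stays at rest and f = 167 N.

f ≈ 167 N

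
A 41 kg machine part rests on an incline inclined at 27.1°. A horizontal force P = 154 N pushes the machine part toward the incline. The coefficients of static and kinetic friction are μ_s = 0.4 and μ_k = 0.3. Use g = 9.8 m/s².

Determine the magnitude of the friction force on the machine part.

f ≈ 45.9 N (up the incline)

Resolve perpendicular to the incline: N = m g cos θ + P sin θ = 41×9.8×cos 27.1° + 154×sin 27.1° = 427.8 N.
Along the incline, the net driving force (taking up-slope positive) is P cos θ − m g sin θ = 137.1 − 183 = -45.95 N, so equilibrium requires friction f = 45.95 N (up-slope).
The limit of static friction is μ_s N = 171.1 N.
Since 45.95 N is within the 171.1 N limit, the machine part stays put and friction is exactly 45.9 N.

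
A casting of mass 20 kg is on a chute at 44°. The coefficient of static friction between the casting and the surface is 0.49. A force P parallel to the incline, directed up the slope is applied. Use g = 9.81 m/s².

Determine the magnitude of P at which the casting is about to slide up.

At impending motion up the slope, friction acts down-slope at its limit: f = μ_s N.
P is parallel to the surface, so N = m g cos θ = 141 N.
Along the incline: P = m g sin θ + μ_s N = 136 + 0.49×141 = 205 N.

P ≈ 205 N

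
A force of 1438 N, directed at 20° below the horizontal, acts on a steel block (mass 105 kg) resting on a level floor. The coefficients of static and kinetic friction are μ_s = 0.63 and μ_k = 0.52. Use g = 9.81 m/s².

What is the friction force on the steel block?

Vertical equilibrium gives N = m g + P sin α = 1522 N.
For equilibrium, f = P cos α = 1438×cos 20° = 1351 N.
The static-friction limit is μ_s N = 958.8 N.
1351 > 958.8 N → the steel block slides; f = μ_k N = 0.52×1522 = 791 N.

f ≈ 791 N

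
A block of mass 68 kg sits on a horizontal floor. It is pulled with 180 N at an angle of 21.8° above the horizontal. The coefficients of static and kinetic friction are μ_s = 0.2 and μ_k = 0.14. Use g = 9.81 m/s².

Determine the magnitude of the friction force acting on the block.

f ≈ 84 N

The vertical component of P reduces the normal force: N = m g − P sin α = 667.1 − 66.85 = 600.2 N.
The horizontal driving force is P cos α = 167.1 N, so equilibrium needs friction f = 167.1 N.
The static-friction limit is μ_s N = 120 N.
The required friction exceeds μ_s N, so the block moves and f = μ_k N = 84 N.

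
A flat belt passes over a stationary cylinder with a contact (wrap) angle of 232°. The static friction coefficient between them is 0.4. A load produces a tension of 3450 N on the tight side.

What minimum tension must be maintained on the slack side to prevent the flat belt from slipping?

T_min ≈ 683 N

Capstan equation at impending slip: T_tight/T_slack = e^{μβ}.
β = 232° = 4.049 rad; e^{μβ} = e^{0.4×4.049} = 5.051.
T_slack = T_tight / e^{μβ} = 3450 / 5.051 = 683 N.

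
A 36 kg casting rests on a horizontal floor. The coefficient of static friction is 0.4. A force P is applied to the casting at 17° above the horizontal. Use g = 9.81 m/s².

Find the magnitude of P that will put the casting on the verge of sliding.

N = m g − P sin α (the pull lifts the casting).
At impending slip, P cos α = μ_s N = μ_s (m g − P sin α).
Solving: P (cos α + μ_s sin α) = μ_s m g → P = 0.4×353/(cos 17° + 0.4 sin 17°) = 141/1.073 = 132 N.

P ≈ 132 N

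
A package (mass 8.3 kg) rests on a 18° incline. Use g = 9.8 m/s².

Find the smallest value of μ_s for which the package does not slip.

μ_s,min ≈ 0.325

At the slip threshold m g sin θ = μ_s m g cos θ, so μ_s,min = tan θ.
μ_s,min = tan 18° = 0.325.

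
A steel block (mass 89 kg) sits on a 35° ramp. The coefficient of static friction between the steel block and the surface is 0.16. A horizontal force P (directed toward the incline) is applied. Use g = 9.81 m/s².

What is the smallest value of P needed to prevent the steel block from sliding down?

The steel block tends to slide down (tan θ > μ_s), so at the point of impending slip friction acts up-slope at its limit: f = μ_s N.
Perpendicular to the incline: N = m g cos θ + P sin θ.
Along the incline: P cos θ + μ_s N = m g sin θ, i.e. P cos θ + μ_s (m g cos θ + P sin θ) = m g sin θ.
Solving, P (cos θ + μ_s sin θ) = m g (sin θ − μ_s cos θ), so P = 873×0.4425/0.9109 = 424 N.

P_min ≈ 424 N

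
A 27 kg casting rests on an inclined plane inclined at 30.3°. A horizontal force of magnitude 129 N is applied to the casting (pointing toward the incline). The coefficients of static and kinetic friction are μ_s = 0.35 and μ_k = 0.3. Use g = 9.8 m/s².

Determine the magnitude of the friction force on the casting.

The horizontal push has a component P sin θ into the surface, so N = m g cos θ + P sin θ = 228.5 + 65.08 = 293.5 N.
Parallel to the incline: P cos θ − m g sin θ = 111.4 − 133.5 = -22.12 N; the friction needed to balance this is 22.12 N acting up the slope.
Maximum static friction: μ_s N = 0.35 × 293.5 = 102.7 N.
|f_req| = 22.12 ≤ 102.7 N → the casting is in equilibrium; friction equals the required value.

f ≈ 22.1 N (up the incline)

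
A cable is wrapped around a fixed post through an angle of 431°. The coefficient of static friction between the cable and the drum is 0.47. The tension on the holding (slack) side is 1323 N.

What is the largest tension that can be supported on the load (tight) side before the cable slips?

T_max ≈ 45400 N

At impending slip the capstan equation gives T₂/T₁ = e^{μβ} with β in radians.
β = 431° × π/180 = 7.522 rad.
e^{μβ} = e^{0.47×7.522} = 34.31.
T₂ = T₁ · e^{μβ} = 1323 × 34.31 = 45400 N.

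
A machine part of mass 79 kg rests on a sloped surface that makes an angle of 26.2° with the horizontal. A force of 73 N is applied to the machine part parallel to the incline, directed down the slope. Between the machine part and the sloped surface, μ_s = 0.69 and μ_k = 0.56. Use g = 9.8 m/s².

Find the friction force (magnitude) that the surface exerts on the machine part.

f ≈ 415 N (up the incline)

Perpendicular to the surface, N = m g cos θ = 79·9.8·cos 26.2° = 694.7 N.
The friction needed for equilibrium is m g sin θ + P = 341.8 + 73 = 414.8 N, measured positive up-slope.
The static-friction ceiling is μ_s N = 0.69 × 694.7 = 479.3 N.
Since |414.8| ≤ 479.3 N, static friction is sufficient; f equals the required value, not μ_s N.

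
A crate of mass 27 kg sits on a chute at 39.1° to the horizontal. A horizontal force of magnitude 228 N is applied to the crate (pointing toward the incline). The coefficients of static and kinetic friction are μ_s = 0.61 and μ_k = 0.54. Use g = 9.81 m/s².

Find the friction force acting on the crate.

f ≈ 9.89 N (down the incline)

Normal direction: N = m g cos θ + P sin θ = 349.3 N.
Parallel to the incline: P cos θ − m g sin θ = 176.9 − 167 = 9.891 N; the friction needed to balance this is 9.891 N acting down the slope.
Maximum static friction: μ_s N = 0.61 × 349.3 = 213.1 N.
|f_req| = 9.891 ≤ 213.1 N → the crate is in equilibrium; friction equals the required value.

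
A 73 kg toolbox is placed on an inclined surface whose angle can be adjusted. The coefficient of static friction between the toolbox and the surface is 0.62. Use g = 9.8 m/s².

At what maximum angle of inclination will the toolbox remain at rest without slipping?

θ_max ≈ 31.8°

At the slip threshold, m g sin θ = μ_s · m g cos θ, so tan θ = μ_s.
θ_max = arctan(0.62) = 31.8°.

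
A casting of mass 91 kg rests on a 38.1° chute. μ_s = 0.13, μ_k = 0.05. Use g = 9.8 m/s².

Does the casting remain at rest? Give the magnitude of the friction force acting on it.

N = m g cos θ = 702 N.
Down-slope weight component: m g sin θ = 550 N.
μ_s N = 91.2 N.
550 > 91.2 N, so it slides; kinetic friction f = μ_k N = 0.05×702 = 35.1 N.

f ≈ 35.1 N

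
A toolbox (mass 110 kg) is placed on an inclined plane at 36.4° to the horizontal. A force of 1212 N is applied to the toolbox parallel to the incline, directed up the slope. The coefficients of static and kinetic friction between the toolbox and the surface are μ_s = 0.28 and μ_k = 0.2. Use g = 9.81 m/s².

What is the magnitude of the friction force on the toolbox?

f ≈ 174 N (down the incline)

Perpendicular to the surface, N = m g cos θ = 110·9.81·cos 36.4° = 868.6 N.
Parallel to the incline, ΣF = 0 gives f = m g sin θ − P = 640.4 − 1212 = -571.6 N (up-slope positive).
The static-friction ceiling is μ_s N = 0.28 × 868.6 = 243.2 N.
Since |-571.6| > 243.2 N, static friction cannot hold it; the toolbox slides up the incline and kinetic friction applies: f = μ_k N = 0.2 × 868.6 = 174 N.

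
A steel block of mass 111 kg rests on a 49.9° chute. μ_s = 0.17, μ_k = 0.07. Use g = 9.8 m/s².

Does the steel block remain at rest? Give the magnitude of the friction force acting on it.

f ≈ 49 N

N = m g cos θ = 701 N.
Down-slope weight component: m g sin θ = 832 N.
μ_s N = 119 N.
832 > 119 N, so it slides; kinetic friction f = μ_k N = 0.07×701 = 49 N.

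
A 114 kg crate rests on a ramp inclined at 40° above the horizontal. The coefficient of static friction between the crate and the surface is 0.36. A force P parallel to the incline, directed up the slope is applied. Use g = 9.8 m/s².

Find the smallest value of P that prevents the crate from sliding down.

The crate tends to slide down (tan θ > μ_s), so at the point of impending slip friction acts up-slope at its limit: f = μ_s N.
P is parallel to the surface, so N = m g cos θ = 856 N.
Along the incline: P + μ_s N = m g sin θ, so P = 718 − 0.36×856 = 410 N.

P_min ≈ 410 N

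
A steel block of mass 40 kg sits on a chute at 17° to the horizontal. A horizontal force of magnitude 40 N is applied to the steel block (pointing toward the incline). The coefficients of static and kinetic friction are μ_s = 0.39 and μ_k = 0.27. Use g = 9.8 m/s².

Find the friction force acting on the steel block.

Normal direction: N = m g cos θ + P sin θ = 386.6 N.
Parallel to the incline: P cos θ − m g sin θ = 38.25 − 114.6 = -76.36 N; the friction needed to balance this is 76.36 N acting up the slope.
The limit of static friction is μ_s N = 150.8 N.
|f_req| = 76.36 ≤ 150.8 N → the steel block is in equilibrium; friction equals the required value.

f ≈ 76.4 N (up the incline)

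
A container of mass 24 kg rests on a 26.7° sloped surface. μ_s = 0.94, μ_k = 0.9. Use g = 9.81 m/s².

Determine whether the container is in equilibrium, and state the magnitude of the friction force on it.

N = m g cos θ = 210 N.
Down-slope weight component: m g sin θ = 106 N.
μ_s N = 198 N.
106 ≤ 198 N, so it stays put; friction = 106 N.

f ≈ 106 N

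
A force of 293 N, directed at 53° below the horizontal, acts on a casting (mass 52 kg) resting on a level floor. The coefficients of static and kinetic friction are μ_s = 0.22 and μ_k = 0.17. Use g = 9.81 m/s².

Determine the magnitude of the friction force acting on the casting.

Vertical equilibrium gives N = m g + P sin α = 744.1 N.
The horizontal driving force is P cos α = 176.3 N, so equilibrium needs friction f = 176.3 N.
The static-friction limit is μ_s N = 163.7 N.
176.3 > 163.7 N → the casting slides; f = μ_k N = 0.17×744.1 = 127 N.

f ≈ 127 N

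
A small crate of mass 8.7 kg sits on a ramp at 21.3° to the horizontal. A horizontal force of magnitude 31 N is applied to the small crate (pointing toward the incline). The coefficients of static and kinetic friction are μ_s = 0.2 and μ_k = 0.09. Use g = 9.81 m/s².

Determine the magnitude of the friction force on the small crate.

Normal direction: N = m g cos θ + P sin θ = 90.78 N.
Along the incline, the net driving force (taking up-slope positive) is P cos θ − m g sin θ = 28.88 − 31 = -2.12 N, so equilibrium requires friction f = 2.12 N (up-slope).
Maximum static friction: μ_s N = 0.2 × 90.78 = 18.16 N.
|f_req| = 2.12 ≤ 18.16 N → the small crate is in equilibrium; friction equals the required value.

f ≈ 2.12 N (up the incline)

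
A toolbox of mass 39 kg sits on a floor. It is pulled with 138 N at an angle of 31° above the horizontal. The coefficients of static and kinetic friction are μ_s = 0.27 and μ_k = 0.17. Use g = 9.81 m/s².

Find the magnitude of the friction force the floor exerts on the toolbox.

f ≈ 53 N

The vertical component of P reduces the normal force: N = m g − P sin α = 382.6 − 71.08 = 311.5 N.
For equilibrium, f = P cos α = 138×cos 31° = 118.3 N.
The static-friction limit is μ_s N = 84.11 N.
The required friction exceeds μ_s N, so the toolbox moves and f = μ_k N = 53 N.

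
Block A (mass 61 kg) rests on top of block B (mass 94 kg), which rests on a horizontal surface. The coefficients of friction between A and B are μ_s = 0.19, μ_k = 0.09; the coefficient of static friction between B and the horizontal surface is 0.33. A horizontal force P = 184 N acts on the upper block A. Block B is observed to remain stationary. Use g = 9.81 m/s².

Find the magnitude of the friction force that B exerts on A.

f ≈ 53.9 N

The normal force B exerts on A is simply A's weight, N₁ = 598.4 N.
Maximum static friction on A from B: μ_s N₁ = 0.19×598.4 = 113.7 N.
P = 184 N exceeds that limit, so A slips over B and the interface friction becomes kinetic: f₁ = μ_k N₁ = 0.09×598.4 = 53.9 N.
By Newton's third law B feels 53.9 N forward from A. With B stationary, the floor's static friction on B balances it: f₂ = 53.9 N (well within μ_s(m_A+m_B)g = 501.8 N).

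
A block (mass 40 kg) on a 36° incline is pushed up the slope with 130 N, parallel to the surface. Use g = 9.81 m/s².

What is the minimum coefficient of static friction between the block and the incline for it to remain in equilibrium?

N = m g cos θ = 317.5 N.
Friction must make up the shortfall along the incline: f = m g sin θ − P = 230.6 − 130 = 100.6 N.
At the threshold f = μ_s N, so μ_s,min = 100.6/317.5 = 0.317.

μ_s,min ≈ 0.317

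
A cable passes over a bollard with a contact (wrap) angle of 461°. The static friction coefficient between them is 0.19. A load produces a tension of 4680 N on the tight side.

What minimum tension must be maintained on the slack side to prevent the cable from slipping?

Capstan equation at impending slip: T_tight/T_slack = e^{μβ}.
β = 461° = 8.046 rad; e^{μβ} = e^{0.19×8.046} = 4.612.
T_slack = T_tight / e^{μβ} = 4680 / 4.612 = 1010 N.

T_min ≈ 1010 N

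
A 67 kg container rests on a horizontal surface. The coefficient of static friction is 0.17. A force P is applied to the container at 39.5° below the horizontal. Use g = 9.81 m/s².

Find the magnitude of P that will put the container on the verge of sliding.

N = m g + P sin α (the push presses the container into the horizontal surface).
At impending slip, P cos α = μ_s N = μ_s (m g + P sin α).
Solving: P (cos α − μ_s sin α) = μ_s m g → P = 0.17×657/(cos 39.5° − 0.17 sin 39.5°) = 112/0.6635 = 168 N.

P ≈ 168 N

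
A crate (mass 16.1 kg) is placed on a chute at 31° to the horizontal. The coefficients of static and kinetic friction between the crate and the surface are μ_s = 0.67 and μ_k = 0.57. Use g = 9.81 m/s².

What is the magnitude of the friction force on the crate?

f ≈ 81.3 N (up the incline)

Perpendicular to the surface, N = m g cos θ = 16.1·9.81·cos 31° = 135.4 N.
For equilibrium along the incline, friction must balance the weight component: f = m g sin θ = 81.35 N up the slope.
The static-friction ceiling is μ_s N = 0.67 × 135.4 = 90.71 N.
Since |81.35| ≤ 90.71 N, no slip — friction simply equals what equilibrium demands.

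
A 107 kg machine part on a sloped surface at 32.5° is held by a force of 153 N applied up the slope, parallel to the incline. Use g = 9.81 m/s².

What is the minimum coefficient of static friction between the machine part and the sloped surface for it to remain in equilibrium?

μ_s,min ≈ 0.464

N = m g cos θ = 885.3 N.
Friction must make up the shortfall along the incline: f = m g sin θ − P = 564 − 153 = 411 N.
At the threshold f = μ_s N, so μ_s,min = 411/885.3 = 0.464.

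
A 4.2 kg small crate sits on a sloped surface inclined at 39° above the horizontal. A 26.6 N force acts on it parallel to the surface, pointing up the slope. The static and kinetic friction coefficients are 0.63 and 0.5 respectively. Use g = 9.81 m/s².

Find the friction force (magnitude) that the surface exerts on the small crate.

f ≈ 0.671 N (down the incline)

The normal reaction is N = m g cos θ = 32.02 N.
Parallel to the incline, ΣF = 0 gives f = m g sin θ − P = 25.93 − 26.6 = -0.6707 N (up-slope positive).
Maximum static friction available: μ_s N = 0.63 × 32.02 = 20.17 N.
Since |-0.6707| ≤ 20.17 N, the small crate remains in static equilibrium and friction takes exactly the required value.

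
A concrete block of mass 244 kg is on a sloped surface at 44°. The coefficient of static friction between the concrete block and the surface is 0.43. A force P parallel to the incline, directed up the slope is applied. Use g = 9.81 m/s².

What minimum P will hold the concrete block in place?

P_min ≈ 922 N

The concrete block tends to slide down (tan θ > μ_s), so at the point of impending slip friction acts up-slope at its limit: f = μ_s N.
P is parallel to the surface, so N = m g cos θ = 1720 N.
Along the incline: P + μ_s N = m g sin θ, so P = 1660 − 0.43×1720 = 922 N.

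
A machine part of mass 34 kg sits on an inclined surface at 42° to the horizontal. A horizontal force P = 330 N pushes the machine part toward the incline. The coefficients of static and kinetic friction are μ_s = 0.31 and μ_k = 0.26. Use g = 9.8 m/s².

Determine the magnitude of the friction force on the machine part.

f ≈ 22.3 N (down the incline)

Resolve perpendicular to the incline: N = m g cos θ + P sin θ = 34×9.8×cos 42° + 330×sin 42° = 468.4 N.
Along the incline, the net driving force (taking up-slope positive) is P cos θ − m g sin θ = 245.2 − 223 = 22.28 N, so equilibrium requires friction f = -22.28 N (down-slope).
The limit of static friction is μ_s N = 145.2 N.
|f_req| = 22.28 ≤ 145.2 N → the machine part is in equilibrium; friction equals the required value.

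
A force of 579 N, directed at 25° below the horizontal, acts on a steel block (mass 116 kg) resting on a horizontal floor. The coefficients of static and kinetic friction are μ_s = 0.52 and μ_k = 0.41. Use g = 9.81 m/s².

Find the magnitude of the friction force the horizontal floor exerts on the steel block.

The vertical component of P adds to the normal force: N = m g + P sin α = 1138 + 244.7 = 1383 N.
The horizontal driving force is P cos α = 524.8 N, so equilibrium needs friction f = 524.8 N.
The static-friction limit is μ_s N = 719 N.
Since 524.8 N does not exceed the limit, the steel block stays at rest and f = 525 N.

f ≈ 525 N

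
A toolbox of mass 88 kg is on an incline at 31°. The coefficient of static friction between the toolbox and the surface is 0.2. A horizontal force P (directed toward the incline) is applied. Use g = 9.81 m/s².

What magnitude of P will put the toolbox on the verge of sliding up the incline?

At impending motion up the slope, friction acts down-slope at its limit: f = μ_s N.
Perpendicular to the incline: N = m g cos θ + P sin θ.
Along the incline: P cos θ = m g sin θ + μ_s N = m g sin θ + μ_s (m g cos θ + P sin θ).
Solving, P (cos θ − μ_s sin θ) = m g (sin θ + μ_s cos θ), so P = 88×9.81×(sin 31° + 0.2 cos 31°)/(cos 31° − 0.2 sin 31°) = 863×0.6865/0.7542 = 786 N.

P ≈ 786 N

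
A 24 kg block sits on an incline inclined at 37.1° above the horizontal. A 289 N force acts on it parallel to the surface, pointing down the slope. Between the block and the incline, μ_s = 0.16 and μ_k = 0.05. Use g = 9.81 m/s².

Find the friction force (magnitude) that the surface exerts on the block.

Normal force: N = m g cos θ = 24 × 9.81 × cos 37.1° = 187.8 N.
The friction needed for equilibrium is m g sin θ + P = 142 + 289 = 431 N, measured positive up-slope.
Static friction can supply at most μ_s N = 30.05 N.
Since |431| > 30.05 N, static friction cannot hold it; the block slides down the incline and kinetic friction applies: f = μ_k N = 0.05 × 187.8 = 9.39 N.

f ≈ 9.39 N (up the incline)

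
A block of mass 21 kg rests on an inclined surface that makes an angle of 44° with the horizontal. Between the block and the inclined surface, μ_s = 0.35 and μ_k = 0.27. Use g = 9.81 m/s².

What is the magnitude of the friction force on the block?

Normal force: N = m g cos θ = 21 × 9.81 × cos 44° = 148.2 N.
For equilibrium along the incline, friction must balance the weight component: f = m g sin θ = 143.1 N up the slope.
Maximum static friction available: μ_s N = 0.35 × 148.2 = 51.87 N.
|143.1| exceeds 51.87 N, so the block slips down-slope; friction is kinetic, f = μ_k N = 0.27×148.2 = 40 N.

f ≈ 40 N (up the incline)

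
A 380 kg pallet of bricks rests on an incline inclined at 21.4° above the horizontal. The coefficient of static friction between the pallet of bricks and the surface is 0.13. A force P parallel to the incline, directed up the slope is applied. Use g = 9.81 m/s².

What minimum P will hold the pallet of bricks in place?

The pallet of bricks tends to slide down (tan θ > μ_s), so at the point of impending slip friction acts up-slope at its limit: f = μ_s N.
P is parallel to the surface, so N = m g cos θ = 3470 N.
Along the incline: P + μ_s N = m g sin θ, so P = 1360 − 0.13×3470 = 909 N.

P_min ≈ 909 N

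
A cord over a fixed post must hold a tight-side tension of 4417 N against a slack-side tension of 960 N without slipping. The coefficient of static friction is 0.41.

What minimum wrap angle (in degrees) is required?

T₂/T₁ = e^{μβ} → β = ln(T₂/T₁)/μ.
β = ln(4417/960)/0.41 = 1.526/0.41 = 3.723 rad.
In degrees: β = 3.723 × 180/π = 213°.

β_min ≈ 213°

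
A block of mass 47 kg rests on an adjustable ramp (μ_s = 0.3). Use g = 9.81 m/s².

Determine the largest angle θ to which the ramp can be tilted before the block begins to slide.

θ_max ≈ 16.7°

At the slip threshold, m g sin θ = μ_s · m g cos θ, so tan θ = μ_s.
θ_max = arctan(0.3) = 16.7°.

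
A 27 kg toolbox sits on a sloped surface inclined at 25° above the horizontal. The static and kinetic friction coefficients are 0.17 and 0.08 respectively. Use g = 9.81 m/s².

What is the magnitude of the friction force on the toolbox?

The normal reaction is N = m g cos θ = 240.1 N.
For equilibrium along the incline, friction must balance the weight component: f = m g sin θ = 111.9 N up the slope.
Static friction can supply at most μ_s N = 40.81 N.
Since |111.9| > 40.81 N, static friction cannot hold it; the toolbox slides down the incline and kinetic friction applies: f = μ_k N = 0.08 × 240.1 = 19.2 N.

f ≈ 19.2 N (up the incline)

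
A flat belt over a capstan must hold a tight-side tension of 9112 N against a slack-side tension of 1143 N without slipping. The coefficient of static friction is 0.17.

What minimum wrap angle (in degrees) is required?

T₂/T₁ = e^{μβ} → β = ln(T₂/T₁)/μ.
β = ln(9112/1143)/0.17 = 2.076/0.17 = 12.21 rad.
In degrees: β = 12.21 × 180/π = 700°.

β_min ≈ 700°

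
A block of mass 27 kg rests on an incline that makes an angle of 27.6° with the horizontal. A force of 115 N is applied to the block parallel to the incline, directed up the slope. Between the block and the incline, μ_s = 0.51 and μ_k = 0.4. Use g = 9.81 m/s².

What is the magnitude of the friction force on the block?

f ≈ 7.71 N (up the incline)

Perpendicular to the surface, N = m g cos θ = 27·9.81·cos 27.6° = 234.7 N.
Parallel to the incline, ΣF = 0 gives f = m g sin θ − P = 122.7 − 115 = 7.713 N (up-slope positive).
Static friction can supply at most μ_s N = 119.7 N.
Since |7.713| ≤ 119.7 N, static friction is sufficient; f equals the required value, not μ_s N.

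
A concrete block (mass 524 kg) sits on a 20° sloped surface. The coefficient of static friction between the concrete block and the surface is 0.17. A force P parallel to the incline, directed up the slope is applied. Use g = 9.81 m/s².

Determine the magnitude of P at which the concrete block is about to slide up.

P ≈ 2580 N

At impending motion up the slope, friction acts down-slope at its limit: f = μ_s N.
P is parallel to the surface, so N = m g cos θ = 4830 N.
Along the incline: P = m g sin θ + μ_s N = 1760 + 0.17×4830 = 2580 N.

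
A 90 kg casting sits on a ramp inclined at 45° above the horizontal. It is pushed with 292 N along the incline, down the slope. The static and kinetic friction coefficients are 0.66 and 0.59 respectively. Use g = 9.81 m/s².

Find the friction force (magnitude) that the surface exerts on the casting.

Normal force: N = m g cos θ = 90 × 9.81 × cos 45° = 624.3 N.
The friction needed for equilibrium is m g sin θ + P = 624.3 + 292 = 916.3 N, measured positive up-slope.
Static friction can supply at most μ_s N = 412 N.
|916.3| exceeds 412 N, so the casting slips down-slope; friction is kinetic, f = μ_k N = 0.59×624.3 = 368 N.

f ≈ 368 N (up the incline)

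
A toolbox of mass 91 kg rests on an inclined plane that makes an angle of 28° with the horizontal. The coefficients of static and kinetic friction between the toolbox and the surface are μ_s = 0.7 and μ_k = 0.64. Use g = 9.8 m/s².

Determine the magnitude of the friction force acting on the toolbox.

Perpendicular to the surface, N = m g cos θ = 91·9.8·cos 28° = 787.4 N.
For equilibrium along the incline, friction must balance the weight component: f = m g sin θ = 418.7 N up the slope.
Maximum static friction available: μ_s N = 0.7 × 787.4 = 551.2 N.
Since |418.7| ≤ 551.2 N, the toolbox remains in static equilibrium and friction takes exactly the required value.

f ≈ 419 N (up the incline)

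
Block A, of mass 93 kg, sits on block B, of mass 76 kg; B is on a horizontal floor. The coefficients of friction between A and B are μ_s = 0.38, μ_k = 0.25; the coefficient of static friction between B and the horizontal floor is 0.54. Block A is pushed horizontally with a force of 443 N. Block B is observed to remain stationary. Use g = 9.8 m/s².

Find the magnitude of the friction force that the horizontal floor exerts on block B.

Between the blocks, N₁ = m_A g = 911.4 N.
So the A–B interface can sustain at most μ_s N₁ = 346.3 N of static friction.
Since P = 443 N > 346.3 N, A slides on B; the A–B friction is kinetic: f₁ = μ_k N₁ = 0.25×911.4 = 228 N.
By Newton's third law B feels 228 N forward from A. With B stationary, the floor's static friction on B balances it: f₂ = 228 N (well within μ_s(m_A+m_B)g = 894.3 N).

f ≈ 228 N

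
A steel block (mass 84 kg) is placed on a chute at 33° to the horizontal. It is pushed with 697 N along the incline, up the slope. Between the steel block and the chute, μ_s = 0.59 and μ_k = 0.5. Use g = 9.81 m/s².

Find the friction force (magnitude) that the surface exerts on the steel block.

f ≈ 248 N (down the incline)

The normal reaction is N = m g cos θ = 691.1 N.
Parallel to the incline, ΣF = 0 gives f = m g sin θ − P = 448.8 − 697 = -248.2 N (up-slope positive).
The static-friction ceiling is μ_s N = 0.59 × 691.1 = 407.7 N.
Since |-248.2| ≤ 407.7 N, no slip — friction simply equals what equilibrium demands.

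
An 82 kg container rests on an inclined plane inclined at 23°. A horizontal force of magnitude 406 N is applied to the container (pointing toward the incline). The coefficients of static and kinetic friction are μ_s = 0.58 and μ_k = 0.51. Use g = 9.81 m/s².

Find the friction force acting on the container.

f ≈ 59.4 N (down the incline)

Normal direction: N = m g cos θ + P sin θ = 899.1 N.
Parallel to the incline: P cos θ − m g sin θ = 373.7 − 314.3 = 59.41 N; the friction needed to balance this is 59.41 N acting down the slope.
The limit of static friction is μ_s N = 521.5 N.
Since 59.41 N is within the 521.5 N limit, the container stays put and friction is exactly 59.4 N.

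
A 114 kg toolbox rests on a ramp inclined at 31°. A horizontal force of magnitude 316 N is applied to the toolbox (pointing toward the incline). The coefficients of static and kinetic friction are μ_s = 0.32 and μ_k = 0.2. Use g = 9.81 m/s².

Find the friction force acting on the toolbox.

f ≈ 305 N (up the incline)

Normal direction: N = m g cos θ + P sin θ = 1121 N.
Parallel to the incline: P cos θ − m g sin θ = 270.9 − 576 = -305.1 N; the friction needed to balance this is 305.1 N acting up the slope.
The limit of static friction is μ_s N = 358.8 N.
|f_req| = 305.1 ≤ 358.8 N → the toolbox is in equilibrium; friction equals the required value.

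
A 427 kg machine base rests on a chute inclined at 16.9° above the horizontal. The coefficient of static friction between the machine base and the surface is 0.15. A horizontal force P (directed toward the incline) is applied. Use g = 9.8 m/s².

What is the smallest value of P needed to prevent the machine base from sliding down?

The machine base tends to slide down (tan θ > μ_s), so at the point of impending slip friction acts up-slope at its limit: f = μ_s N.
Perpendicular to the incline: N = m g cos θ + P sin θ.
Along the incline: P cos θ + μ_s N = m g sin θ, i.e. P cos θ + μ_s (m g cos θ + P sin θ) = m g sin θ.
Solving, P (cos θ + μ_s sin θ) = m g (sin θ − μ_s cos θ), so P = 4180×0.1472/1 = 616 N.

P_min ≈ 616 N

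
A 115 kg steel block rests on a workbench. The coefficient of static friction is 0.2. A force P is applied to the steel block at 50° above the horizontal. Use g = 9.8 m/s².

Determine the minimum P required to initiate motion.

P ≈ 283 N

N = m g − P sin α (the pull lifts the steel block).
At impending slip, P cos α = μ_s N = μ_s (m g − P sin α).
Solving: P (cos α + μ_s sin α) = μ_s m g → P = 0.2×1130/(cos 50° + 0.2 sin 50°) = 225/0.796 = 283 N.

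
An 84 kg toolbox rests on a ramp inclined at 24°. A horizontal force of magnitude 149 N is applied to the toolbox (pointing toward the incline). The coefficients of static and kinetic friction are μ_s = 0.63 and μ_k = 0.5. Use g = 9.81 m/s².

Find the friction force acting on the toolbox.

f ≈ 199 N (up the incline)

Resolve perpendicular to the incline: N = m g cos θ + P sin θ = 84×9.81×cos 24° + 149×sin 24° = 813.4 N.
Along the incline, the net driving force (taking up-slope positive) is P cos θ − m g sin θ = 136.1 − 335.2 = -199 N, so equilibrium requires friction f = 199 N (up-slope).
Maximum static friction: μ_s N = 0.63 × 813.4 = 512.4 N.
|f_req| = 199 ≤ 512.4 N → the toolbox is in equilibrium; friction equals the required value.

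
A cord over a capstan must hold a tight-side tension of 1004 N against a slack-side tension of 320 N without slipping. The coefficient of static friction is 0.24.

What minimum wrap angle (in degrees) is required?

β_min ≈ 273°

T₂/T₁ = e^{μβ} → β = ln(T₂/T₁)/μ.
β = ln(1004/320)/0.24 = 1.143/0.24 = 4.764 rad.
In degrees: β = 4.764 × 180/π = 273°.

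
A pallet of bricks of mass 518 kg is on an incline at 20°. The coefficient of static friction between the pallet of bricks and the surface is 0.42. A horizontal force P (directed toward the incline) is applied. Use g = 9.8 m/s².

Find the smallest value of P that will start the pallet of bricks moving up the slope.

At impending motion up the slope, friction acts down-slope at its limit: f = μ_s N.
Perpendicular to the incline: N = m g cos θ + P sin θ.
Along the incline: P cos θ = m g sin θ + μ_s N = m g sin θ + μ_s (m g cos θ + P sin θ).
Solving, P (cos θ − μ_s sin θ) = m g (sin θ + μ_s cos θ), so P = 518×9.8×(sin 20° + 0.42 cos 20°)/(cos 20° − 0.42 sin 20°) = 5080×0.7367/0.796 = 4700 N.

P ≈ 4700 N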